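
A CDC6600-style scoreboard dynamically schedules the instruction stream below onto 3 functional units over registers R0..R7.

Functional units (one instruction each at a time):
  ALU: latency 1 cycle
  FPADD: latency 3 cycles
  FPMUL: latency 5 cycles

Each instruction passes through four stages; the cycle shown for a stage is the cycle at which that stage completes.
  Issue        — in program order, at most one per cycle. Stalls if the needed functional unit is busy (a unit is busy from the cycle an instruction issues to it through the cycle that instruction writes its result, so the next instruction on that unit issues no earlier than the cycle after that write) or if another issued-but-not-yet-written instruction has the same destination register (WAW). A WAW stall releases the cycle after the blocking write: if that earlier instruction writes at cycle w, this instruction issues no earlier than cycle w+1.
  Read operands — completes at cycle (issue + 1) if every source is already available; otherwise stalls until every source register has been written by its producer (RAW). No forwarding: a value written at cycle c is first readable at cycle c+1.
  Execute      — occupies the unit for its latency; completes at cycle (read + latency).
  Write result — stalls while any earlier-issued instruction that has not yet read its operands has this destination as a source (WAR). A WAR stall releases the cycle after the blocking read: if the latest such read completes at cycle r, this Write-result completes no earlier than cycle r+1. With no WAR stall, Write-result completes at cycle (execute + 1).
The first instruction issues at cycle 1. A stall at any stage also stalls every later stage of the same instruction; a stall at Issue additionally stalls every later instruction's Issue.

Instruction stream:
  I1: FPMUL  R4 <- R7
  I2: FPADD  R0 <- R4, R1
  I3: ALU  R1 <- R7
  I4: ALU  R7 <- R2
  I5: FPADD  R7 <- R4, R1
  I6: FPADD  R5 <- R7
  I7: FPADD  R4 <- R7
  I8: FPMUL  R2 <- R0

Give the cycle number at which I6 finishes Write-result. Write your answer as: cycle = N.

c1: I1 issues→FPMUL
c2: I1 reads | I2 issues→FPADD
c3: I3 issues→ALU
c4: I3 reads
c5: I3 exec-done
c7: I1 exec-done
c8: I1 writes R4
c9: I2 reads
c10: I3 writes R1
c11: I4 issues→ALU
c12: I2 exec-done | I4 reads
c13: I2 writes R0 | I4 exec-done
c14: I4 writes R7
c15: I5 issues→FPADD
c16: I5 reads
c19: I5 exec-done
c20: I5 writes R7
c21: I6 issues→FPADD
c22: I6 reads
c25: I6 exec-done
c26: I6 writes R5
c27: I7 issues→FPADD
c28: I7 reads | I8 issues→FPMUL
c29: I8 reads
c31: I7 exec-done
c32: I7 writes R4
c34: I8 exec-done
c35: I8 writes R2

cycle = 26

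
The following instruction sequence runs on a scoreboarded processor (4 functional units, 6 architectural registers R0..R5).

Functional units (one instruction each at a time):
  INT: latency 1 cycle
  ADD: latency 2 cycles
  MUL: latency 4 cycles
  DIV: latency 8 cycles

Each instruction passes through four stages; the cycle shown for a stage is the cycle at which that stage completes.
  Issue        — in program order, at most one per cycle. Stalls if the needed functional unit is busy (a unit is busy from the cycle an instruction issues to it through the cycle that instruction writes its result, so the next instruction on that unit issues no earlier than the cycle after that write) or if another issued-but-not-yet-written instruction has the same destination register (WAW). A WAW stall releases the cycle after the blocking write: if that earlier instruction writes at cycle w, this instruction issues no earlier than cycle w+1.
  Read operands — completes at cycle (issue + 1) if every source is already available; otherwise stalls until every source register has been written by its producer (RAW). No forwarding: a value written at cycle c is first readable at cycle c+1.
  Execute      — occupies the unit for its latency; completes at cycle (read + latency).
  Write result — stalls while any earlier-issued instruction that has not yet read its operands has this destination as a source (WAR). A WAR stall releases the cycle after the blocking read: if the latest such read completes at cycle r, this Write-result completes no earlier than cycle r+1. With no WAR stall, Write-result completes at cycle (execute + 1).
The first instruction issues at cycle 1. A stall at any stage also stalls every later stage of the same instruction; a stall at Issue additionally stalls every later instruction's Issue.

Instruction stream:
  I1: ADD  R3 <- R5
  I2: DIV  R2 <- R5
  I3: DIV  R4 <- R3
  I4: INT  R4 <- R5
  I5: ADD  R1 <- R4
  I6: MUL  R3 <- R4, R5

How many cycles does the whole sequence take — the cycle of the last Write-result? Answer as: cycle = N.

cycle = 33

I1 -> (1, 2, 4, 5)
I2 -> (2, 3, 11, 12)
I3 -> (13, 14, 22, 23)  // struct: DIV busy until I2 writes@12
I4 -> (24, 25, 26, 27)  // WAW R4: wait I3 write@23
I5 -> (25, 28, 30, 31)  // RAW R4: wait I4 write@27
I6 -> (26, 28, 32, 33)  // RAW R4: wait I4 write@27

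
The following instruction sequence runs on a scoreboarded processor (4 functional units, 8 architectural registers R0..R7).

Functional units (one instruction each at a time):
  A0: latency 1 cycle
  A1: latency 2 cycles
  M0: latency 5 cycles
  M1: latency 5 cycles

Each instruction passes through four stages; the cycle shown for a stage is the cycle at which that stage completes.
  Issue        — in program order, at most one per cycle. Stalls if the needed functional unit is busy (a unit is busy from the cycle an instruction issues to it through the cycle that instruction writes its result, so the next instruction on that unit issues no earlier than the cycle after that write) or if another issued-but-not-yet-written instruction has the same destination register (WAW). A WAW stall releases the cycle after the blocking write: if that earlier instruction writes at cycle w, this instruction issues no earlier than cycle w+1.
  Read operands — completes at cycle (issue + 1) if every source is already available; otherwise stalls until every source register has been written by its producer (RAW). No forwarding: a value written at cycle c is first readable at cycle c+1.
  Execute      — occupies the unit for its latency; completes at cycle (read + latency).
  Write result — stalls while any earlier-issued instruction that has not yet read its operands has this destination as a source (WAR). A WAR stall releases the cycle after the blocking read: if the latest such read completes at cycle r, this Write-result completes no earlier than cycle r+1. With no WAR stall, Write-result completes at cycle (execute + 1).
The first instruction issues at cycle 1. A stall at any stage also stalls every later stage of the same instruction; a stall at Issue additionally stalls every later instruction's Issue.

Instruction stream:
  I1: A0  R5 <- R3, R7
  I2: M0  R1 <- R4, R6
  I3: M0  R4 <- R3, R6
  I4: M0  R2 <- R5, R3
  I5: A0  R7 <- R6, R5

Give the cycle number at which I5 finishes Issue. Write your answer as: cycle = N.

cycle = 19

cycle 1: issue I1 (A0)
cycle 2: I1 read-ops; issue I2 (M0)
cycle 3: I1 finished on A0; I2 read-ops
cycle 4: I1→R5
cycle 8: I2 finished on M0
cycle 9: I2→R1
cycle 10: issue I3 (M0)
cycle 11: I3 read-ops
cycle 16: I3 finished on M0
cycle 17: I3→R4
cycle 18: issue I4 (M0)
cycle 19: I4 read-ops; issue I5 (A0)
cycle 20: I5 read-ops
cycle 21: I5 finished on A0
cycle 22: I5→R7
cycle 24: I4 finished on M0
cycle 25: I4→R2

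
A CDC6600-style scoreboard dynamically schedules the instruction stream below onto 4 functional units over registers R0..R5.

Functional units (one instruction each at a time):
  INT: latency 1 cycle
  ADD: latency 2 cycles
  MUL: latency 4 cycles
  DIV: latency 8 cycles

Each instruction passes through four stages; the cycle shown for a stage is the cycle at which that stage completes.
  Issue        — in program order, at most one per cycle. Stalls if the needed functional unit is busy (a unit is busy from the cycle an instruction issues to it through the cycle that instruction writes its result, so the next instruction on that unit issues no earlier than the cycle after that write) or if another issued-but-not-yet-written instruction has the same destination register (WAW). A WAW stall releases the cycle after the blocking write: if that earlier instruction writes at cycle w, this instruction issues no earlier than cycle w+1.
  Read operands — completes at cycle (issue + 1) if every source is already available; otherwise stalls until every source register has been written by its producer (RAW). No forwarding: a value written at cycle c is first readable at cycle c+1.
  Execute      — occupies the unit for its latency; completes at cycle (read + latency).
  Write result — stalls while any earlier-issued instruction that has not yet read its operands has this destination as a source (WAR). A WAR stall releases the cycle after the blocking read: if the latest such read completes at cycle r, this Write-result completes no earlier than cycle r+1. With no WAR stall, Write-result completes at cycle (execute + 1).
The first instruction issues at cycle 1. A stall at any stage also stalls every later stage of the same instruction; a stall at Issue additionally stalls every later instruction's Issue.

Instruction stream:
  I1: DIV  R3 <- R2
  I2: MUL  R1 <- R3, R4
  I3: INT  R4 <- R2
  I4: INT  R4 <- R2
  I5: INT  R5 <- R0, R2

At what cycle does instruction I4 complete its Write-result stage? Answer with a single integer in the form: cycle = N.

cycle = 17

  I1 | 1 | 2 | 10 | 11
  I2 | 2 | 12 | 16 | 17   RAW R3: wait I1 write@11
  I3 | 3 | 4 | 5 | 13   WAR R4: wait I2 read@12
  I4 | 14 | 15 | 16 | 17   struct: INT busy until I3 writes@13
  I5 | 18 | 19 | 20 | 21   struct: INT busy until I4 writes@17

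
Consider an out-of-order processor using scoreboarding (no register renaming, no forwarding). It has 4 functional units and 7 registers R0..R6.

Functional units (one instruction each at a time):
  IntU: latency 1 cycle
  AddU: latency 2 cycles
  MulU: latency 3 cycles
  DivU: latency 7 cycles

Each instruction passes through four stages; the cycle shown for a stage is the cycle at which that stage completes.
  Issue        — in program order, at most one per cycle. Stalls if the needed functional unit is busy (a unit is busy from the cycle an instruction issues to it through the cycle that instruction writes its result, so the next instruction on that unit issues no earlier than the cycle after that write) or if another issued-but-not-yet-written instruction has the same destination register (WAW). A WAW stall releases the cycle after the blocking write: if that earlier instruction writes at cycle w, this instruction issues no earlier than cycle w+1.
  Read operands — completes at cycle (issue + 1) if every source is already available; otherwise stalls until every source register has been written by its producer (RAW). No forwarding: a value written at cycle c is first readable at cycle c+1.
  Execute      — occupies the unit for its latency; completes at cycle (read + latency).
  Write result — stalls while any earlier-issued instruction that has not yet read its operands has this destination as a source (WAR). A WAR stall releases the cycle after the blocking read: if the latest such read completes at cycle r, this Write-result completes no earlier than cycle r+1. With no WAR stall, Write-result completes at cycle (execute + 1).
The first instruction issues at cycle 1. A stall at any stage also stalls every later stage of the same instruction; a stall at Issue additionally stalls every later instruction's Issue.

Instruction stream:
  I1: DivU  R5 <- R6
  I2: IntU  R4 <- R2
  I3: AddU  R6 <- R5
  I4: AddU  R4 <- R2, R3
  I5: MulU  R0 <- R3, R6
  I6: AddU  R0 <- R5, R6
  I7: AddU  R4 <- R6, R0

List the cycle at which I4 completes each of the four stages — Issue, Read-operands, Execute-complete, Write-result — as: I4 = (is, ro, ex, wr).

I4 = (15, 16, 18, 19)

c1: I1 issues→DivU
c2: I1 reads · I2 issues→IntU
c3: I2 reads · I3 issues→AddU
c4: I2 exec-done
c5: I2 writes R4
c9: I1 exec-done
c10: I1 writes R5
c11: I3 reads
c13: I3 exec-done
c14: I3 writes R6
c15: I4 issues→AddU
c16: I4 reads · I5 issues→MulU
c17: I5 reads
c18: I4 exec-done
c19: I4 writes R4
c20: I5 exec-done
c21: I5 writes R0
c22: I6 issues→AddU
c23: I6 reads
c25: I6 exec-done
c26: I6 writes R0
c27: I7 issues→AddU
c28: I7 reads
c30: I7 exec-done
c31: I7 writes R4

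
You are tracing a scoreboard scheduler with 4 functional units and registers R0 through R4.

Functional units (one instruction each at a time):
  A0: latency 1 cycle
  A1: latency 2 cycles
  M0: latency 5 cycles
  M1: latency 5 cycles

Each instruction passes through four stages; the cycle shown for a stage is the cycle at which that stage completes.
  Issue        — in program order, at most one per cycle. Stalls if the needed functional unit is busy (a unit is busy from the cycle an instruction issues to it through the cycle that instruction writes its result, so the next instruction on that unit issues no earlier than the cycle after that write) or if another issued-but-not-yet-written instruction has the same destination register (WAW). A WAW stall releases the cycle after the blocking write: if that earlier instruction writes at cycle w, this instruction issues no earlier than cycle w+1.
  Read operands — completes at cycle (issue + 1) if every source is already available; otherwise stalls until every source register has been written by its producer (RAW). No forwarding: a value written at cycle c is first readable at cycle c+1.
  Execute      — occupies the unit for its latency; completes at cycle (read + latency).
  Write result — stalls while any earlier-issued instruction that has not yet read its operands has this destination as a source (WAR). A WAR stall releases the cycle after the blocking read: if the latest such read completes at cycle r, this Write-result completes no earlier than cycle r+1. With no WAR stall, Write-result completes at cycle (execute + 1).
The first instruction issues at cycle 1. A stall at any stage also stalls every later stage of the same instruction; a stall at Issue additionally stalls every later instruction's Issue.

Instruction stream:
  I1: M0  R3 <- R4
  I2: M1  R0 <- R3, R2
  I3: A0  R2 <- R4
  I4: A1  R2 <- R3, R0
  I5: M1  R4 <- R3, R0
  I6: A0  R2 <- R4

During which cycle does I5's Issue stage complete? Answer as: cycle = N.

cycle = 16

c1: I1 dispatched to M0
c2: I1 operands ready, I2 dispatched to M1
c3: I3 dispatched to A0
c4: I3 operands ready
c5: I3 complete
c7: I1 complete
c8: R3←I1
c9: I2 operands ready
c10: R2←I3
c11: I4 dispatched to A1
c14: I2 complete
c15: R0←I2
c16: I4 operands ready, I5 dispatched to M1
c17: I5 operands ready
c18: I4 complete
c19: R2←I4
c20: I6 dispatched to A0
c22: I5 complete
c23: R4←I5
c24: I6 operands ready
c25: I6 complete
c26: R2←I6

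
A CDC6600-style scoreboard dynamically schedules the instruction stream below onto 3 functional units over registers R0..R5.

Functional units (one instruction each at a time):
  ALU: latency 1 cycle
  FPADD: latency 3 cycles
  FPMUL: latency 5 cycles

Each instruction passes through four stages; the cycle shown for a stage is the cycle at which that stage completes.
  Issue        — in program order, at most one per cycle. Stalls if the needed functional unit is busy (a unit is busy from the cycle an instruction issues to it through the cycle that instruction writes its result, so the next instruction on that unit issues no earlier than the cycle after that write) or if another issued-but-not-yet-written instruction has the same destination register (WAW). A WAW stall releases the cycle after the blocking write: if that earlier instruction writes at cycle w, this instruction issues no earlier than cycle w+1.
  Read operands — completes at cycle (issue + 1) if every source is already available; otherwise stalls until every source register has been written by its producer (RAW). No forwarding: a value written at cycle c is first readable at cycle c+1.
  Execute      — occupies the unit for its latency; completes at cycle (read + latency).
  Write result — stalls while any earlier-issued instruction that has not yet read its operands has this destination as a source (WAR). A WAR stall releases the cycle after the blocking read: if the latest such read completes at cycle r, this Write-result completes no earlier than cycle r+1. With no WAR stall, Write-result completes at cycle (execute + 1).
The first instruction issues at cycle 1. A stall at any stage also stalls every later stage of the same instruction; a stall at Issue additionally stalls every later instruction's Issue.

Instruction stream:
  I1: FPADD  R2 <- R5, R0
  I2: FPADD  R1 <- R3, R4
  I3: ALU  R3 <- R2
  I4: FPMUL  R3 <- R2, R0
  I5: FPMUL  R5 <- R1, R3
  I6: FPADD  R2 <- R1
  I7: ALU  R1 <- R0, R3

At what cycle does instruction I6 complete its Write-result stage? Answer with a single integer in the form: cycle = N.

I1 -> (1, 2, 5, 6)
I2 -> (7, 8, 11, 12)  // struct: FPADD busy until I1 writes@6
I3 -> (8, 9, 10, 11)
I4 -> (12, 13, 18, 19)  // WAW R3: wait I3 write@11
I5 -> (20, 21, 26, 27)  // struct: FPMUL busy until I4 writes@19
I6 -> (21, 22, 25, 26)
I7 -> (22, 23, 24, 25)

cycle = 26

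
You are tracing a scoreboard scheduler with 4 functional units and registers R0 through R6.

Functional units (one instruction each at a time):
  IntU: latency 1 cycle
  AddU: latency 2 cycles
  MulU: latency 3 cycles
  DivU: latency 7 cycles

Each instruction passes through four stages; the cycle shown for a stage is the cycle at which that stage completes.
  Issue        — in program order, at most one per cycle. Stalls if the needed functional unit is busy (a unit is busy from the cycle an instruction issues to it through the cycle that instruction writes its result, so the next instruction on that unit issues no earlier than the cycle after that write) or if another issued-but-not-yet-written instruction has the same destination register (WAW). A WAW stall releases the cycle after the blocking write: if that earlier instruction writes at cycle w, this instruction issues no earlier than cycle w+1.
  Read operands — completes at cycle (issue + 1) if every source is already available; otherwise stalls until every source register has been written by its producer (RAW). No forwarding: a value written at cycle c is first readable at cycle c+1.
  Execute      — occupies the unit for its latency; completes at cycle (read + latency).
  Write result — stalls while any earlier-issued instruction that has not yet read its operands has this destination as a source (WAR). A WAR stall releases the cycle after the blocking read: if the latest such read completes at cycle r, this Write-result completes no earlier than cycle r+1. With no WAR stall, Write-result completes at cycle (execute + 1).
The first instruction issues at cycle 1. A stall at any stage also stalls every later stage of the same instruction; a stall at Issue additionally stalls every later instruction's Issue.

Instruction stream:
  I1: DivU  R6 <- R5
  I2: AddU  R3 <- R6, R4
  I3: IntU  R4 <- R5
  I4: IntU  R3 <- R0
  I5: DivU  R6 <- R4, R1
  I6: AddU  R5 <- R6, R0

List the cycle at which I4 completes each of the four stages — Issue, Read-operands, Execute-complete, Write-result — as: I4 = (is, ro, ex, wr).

I1: IS=1 RO=2 EX=9 WR=10
I2: IS=2 RO=11 EX=13 WR=14  [RAW R6: wait I1 write@10]
I3: IS=3 RO=4 EX=5 WR=12  [WAR R4: wait I2 read@11]
I4: IS=15 RO=16 EX=17 WR=18  [WAW R3: wait I2 write@14]
I5: IS=16 RO=17 EX=24 WR=25
I6: IS=17 RO=26 EX=28 WR=29  [RAW R6: wait I5 write@25]

I4 = (15, 16, 17, 18)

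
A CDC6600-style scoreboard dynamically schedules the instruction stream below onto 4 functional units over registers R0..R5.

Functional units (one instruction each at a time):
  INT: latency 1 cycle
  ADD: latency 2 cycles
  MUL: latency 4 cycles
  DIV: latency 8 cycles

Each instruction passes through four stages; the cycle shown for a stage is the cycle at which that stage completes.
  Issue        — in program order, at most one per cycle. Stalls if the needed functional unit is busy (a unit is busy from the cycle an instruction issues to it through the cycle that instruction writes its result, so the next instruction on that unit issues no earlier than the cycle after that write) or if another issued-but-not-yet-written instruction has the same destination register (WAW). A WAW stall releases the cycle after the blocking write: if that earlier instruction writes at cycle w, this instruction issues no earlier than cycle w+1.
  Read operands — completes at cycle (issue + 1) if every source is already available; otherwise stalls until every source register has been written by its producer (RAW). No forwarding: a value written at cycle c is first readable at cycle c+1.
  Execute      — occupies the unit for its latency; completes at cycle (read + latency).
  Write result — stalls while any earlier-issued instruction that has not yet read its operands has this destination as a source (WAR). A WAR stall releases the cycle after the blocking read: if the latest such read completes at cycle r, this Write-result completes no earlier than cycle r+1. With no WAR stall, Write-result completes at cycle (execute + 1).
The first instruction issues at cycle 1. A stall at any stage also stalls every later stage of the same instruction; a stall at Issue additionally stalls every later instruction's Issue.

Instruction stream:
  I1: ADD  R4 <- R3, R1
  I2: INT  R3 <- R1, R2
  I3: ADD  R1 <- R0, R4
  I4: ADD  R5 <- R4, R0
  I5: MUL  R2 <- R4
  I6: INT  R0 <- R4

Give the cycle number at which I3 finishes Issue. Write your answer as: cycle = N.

[I1] 1/2/4/5
[I2] 2/3/4/5
[I3] 6/7/9/10  (struct: ADD busy until I1 writes@5)
[I4] 11/12/14/15  (struct: ADD busy until I3 writes@10)
[I5] 12/13/17/18
[I6] 13/14/15/16

cycle = 6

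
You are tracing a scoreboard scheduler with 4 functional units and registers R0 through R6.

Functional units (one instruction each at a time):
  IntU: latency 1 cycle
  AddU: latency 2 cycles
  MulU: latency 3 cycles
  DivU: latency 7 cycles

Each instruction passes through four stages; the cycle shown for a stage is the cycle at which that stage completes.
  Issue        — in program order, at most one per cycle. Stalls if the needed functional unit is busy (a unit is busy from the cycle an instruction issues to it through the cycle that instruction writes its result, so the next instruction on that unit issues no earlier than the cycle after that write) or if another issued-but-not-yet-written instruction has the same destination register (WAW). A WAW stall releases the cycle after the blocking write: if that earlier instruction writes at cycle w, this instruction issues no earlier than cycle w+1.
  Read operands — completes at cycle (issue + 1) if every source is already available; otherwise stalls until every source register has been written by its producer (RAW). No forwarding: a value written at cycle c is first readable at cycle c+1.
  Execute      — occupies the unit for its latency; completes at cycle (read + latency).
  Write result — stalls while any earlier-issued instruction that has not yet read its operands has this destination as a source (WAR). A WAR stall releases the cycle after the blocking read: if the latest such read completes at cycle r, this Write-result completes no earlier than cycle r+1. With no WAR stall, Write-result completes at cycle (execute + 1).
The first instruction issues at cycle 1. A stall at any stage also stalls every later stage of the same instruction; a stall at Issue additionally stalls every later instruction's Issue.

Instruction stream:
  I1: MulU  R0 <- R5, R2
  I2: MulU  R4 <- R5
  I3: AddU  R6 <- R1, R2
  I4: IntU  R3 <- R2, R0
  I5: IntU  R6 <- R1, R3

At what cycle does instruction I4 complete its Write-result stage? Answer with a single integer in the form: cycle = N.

cycle = 12

cycle 1: I1→MulU
cycle 2: I1 RO
cycle 5: I1 EX
cycle 6: I1 WR R0
cycle 7: I2→MulU
cycle 8: I2 RO, I3→AddU
cycle 9: I3 RO, I4→IntU
cycle 10: I4 RO
cycle 11: I2 EX, I3 EX, I4 EX
cycle 12: I2 WR R4, I3 WR R6, I4 WR R3
cycle 13: I5→IntU
cycle 14: I5 RO
cycle 15: I5 EX
cycle 16: I5 WR R6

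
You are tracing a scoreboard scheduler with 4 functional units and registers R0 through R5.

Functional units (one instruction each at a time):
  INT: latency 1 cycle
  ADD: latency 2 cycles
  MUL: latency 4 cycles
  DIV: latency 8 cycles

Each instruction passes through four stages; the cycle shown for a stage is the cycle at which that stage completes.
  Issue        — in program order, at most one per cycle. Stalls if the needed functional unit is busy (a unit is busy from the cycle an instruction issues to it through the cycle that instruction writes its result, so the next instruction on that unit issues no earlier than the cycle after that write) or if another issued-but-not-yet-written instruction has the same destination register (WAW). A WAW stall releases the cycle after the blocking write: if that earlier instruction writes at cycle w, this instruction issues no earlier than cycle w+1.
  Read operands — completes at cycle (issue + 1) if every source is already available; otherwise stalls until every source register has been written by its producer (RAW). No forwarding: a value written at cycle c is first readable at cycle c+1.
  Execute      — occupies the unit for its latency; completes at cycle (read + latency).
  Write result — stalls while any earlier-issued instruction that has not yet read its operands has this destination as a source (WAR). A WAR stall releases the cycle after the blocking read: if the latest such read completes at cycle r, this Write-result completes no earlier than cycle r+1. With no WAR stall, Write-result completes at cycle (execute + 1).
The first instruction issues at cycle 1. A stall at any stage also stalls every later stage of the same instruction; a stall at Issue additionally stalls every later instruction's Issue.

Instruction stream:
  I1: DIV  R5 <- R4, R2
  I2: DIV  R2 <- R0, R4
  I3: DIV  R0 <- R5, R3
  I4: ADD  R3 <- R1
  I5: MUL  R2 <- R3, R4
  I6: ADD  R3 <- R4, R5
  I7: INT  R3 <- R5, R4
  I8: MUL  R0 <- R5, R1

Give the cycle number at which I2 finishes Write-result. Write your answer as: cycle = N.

cycle = 22

I1  is:1  ro:2  ex:10  wr:11
I2  is:12  ro:13  ex:21  wr:22  — struct: DIV busy until I1 writes@11
I3  is:23  ro:24  ex:32  wr:33  — struct: DIV busy until I2 writes@22
I4  is:24  ro:25  ex:27  wr:28
I5  is:25  ro:29  ex:33  wr:34  — RAW R3: wait I4 write@28
I6  is:29  ro:30  ex:32  wr:33  — struct: ADD busy until I4 writes@28
I7  is:34  ro:35  ex:36  wr:37  — WAW R3: wait I6 write@33
I8  is:35  ro:36  ex:40  wr:41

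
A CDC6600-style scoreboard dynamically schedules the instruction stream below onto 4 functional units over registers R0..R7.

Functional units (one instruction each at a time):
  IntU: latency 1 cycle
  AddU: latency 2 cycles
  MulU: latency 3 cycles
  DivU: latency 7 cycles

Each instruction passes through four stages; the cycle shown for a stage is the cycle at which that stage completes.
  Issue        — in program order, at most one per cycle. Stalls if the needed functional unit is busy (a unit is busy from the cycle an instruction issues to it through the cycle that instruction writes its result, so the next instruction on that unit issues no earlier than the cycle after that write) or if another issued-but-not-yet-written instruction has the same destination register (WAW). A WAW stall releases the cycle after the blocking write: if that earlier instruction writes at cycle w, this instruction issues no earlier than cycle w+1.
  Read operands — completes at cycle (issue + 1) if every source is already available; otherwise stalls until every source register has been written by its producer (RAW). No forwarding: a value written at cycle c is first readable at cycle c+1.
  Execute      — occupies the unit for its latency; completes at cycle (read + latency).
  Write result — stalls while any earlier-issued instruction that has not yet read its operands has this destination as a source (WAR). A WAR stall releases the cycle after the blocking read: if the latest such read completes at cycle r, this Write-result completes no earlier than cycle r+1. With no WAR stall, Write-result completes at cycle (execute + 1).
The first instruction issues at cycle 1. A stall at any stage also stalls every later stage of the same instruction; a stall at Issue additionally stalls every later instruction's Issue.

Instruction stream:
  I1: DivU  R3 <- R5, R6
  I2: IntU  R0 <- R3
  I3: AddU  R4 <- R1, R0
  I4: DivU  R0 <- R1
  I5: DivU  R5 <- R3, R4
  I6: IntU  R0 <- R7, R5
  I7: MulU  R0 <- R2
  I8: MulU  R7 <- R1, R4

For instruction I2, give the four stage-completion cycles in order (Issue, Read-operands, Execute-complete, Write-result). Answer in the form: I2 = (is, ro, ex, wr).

cycle 1: issue I1 (DivU)
cycle 2: I1 read-ops | issue I2 (IntU)
cycle 3: issue I3 (AddU)
cycle 9: I1 finished on DivU
cycle 10: I1→R3
cycle 11: I2 read-ops
cycle 12: I2 finished on IntU
cycle 13: I2→R0
cycle 14: I3 read-ops | issue I4 (DivU)
cycle 15: I4 read-ops
cycle 16: I3 finished on AddU
cycle 17: I3→R4
cycle 22: I4 finished on DivU
cycle 23: I4→R0
cycle 24: issue I5 (DivU)
cycle 25: I5 read-ops | issue I6 (IntU)
cycle 32: I5 finished on DivU
cycle 33: I5→R5
cycle 34: I6 read-ops
cycle 35: I6 finished on IntU
cycle 36: I6→R0
cycle 37: issue I7 (MulU)
cycle 38: I7 read-ops
cycle 41: I7 finished on MulU
cycle 42: I7→R0
cycle 43: issue I8 (MulU)
cycle 44: I8 read-ops
cycle 47: I8 finished on MulU
cycle 48: I8→R7

I2 = (2, 11, 12, 13)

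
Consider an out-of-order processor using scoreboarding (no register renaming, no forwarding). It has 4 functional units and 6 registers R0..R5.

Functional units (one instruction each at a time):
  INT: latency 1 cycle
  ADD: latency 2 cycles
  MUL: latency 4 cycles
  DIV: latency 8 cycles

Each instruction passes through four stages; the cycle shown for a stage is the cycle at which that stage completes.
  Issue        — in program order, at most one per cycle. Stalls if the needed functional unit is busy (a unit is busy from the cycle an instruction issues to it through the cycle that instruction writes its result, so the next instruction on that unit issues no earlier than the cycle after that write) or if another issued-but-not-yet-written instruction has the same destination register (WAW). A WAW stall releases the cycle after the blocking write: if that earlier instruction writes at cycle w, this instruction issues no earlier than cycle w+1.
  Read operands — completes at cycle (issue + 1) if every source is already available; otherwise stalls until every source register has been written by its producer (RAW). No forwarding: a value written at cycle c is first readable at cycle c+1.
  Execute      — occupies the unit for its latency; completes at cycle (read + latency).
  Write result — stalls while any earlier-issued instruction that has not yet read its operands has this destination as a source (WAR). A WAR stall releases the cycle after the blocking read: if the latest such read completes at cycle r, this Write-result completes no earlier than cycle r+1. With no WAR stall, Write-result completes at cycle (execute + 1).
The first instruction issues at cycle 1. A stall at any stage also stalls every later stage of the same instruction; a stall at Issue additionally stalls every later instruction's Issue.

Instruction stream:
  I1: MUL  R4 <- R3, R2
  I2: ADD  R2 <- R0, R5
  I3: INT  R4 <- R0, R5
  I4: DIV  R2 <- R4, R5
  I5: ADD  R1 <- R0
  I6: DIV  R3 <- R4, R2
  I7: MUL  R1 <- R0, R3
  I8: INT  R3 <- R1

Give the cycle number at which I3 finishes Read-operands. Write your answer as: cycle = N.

cycle = 9

t=1  I1 issues→MUL
t=2  I1 reads, I2 issues→ADD
t=3  I2 reads
t=5  I2 exec-done
t=6  I1 exec-done, I2 writes R2
t=7  I1 writes R4
t=8  I3 issues→INT
t=9  I3 reads, I4 issues→DIV
t=10  I3 exec-done, I5 issues→ADD
t=11  I3 writes R4, I5 reads
t=12  I4 reads
t=13  I5 exec-done
t=14  I5 writes R1
t=20  I4 exec-done
t=21  I4 writes R2
t=22  I6 issues→DIV
t=23  I6 reads, I7 issues→MUL
t=31  I6 exec-done
t=32  I6 writes R3
t=33  I7 reads, I8 issues→INT
t=37  I7 exec-done
t=38  I7 writes R1
t=39  I8 reads
t=40  I8 exec-done
t=41  I8 writes R3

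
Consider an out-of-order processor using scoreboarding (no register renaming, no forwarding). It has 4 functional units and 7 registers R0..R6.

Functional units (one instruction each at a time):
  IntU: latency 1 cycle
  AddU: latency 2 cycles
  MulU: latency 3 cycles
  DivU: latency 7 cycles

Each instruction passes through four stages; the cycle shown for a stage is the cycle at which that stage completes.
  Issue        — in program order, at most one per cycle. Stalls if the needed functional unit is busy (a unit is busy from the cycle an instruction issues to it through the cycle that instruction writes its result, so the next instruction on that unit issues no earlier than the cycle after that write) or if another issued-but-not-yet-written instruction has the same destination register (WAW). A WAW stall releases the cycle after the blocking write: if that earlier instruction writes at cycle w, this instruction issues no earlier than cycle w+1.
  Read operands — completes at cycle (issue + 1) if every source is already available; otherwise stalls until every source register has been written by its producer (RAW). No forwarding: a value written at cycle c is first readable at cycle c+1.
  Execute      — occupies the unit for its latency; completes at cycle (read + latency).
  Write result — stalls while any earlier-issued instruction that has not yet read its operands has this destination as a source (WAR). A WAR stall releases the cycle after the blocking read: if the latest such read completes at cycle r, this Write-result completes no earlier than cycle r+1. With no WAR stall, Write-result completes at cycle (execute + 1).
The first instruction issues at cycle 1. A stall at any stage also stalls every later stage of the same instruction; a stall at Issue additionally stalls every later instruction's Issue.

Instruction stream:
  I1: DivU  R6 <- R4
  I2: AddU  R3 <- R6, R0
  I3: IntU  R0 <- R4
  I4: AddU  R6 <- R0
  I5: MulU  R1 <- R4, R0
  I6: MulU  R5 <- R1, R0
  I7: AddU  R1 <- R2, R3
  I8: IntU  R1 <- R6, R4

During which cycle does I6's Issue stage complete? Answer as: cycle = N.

I1  is:1  ro:2  ex:9  wr:10
I2  is:2  ro:11  ex:13  wr:14  — RAW R6: wait I1 write@10
I3  is:3  ro:4  ex:5  wr:12  — WAR R0: wait I2 read@11
I4  is:15  ro:16  ex:18  wr:19  — struct: AddU busy until I2 writes@14
I5  is:16  ro:17  ex:20  wr:21
I6  is:22  ro:23  ex:26  wr:27  — struct: MulU busy until I5 writes@21
I7  is:23  ro:24  ex:26  wr:27
I8  is:28  ro:29  ex:30  wr:31  — WAW R1: wait I7 write@27

cycle = 22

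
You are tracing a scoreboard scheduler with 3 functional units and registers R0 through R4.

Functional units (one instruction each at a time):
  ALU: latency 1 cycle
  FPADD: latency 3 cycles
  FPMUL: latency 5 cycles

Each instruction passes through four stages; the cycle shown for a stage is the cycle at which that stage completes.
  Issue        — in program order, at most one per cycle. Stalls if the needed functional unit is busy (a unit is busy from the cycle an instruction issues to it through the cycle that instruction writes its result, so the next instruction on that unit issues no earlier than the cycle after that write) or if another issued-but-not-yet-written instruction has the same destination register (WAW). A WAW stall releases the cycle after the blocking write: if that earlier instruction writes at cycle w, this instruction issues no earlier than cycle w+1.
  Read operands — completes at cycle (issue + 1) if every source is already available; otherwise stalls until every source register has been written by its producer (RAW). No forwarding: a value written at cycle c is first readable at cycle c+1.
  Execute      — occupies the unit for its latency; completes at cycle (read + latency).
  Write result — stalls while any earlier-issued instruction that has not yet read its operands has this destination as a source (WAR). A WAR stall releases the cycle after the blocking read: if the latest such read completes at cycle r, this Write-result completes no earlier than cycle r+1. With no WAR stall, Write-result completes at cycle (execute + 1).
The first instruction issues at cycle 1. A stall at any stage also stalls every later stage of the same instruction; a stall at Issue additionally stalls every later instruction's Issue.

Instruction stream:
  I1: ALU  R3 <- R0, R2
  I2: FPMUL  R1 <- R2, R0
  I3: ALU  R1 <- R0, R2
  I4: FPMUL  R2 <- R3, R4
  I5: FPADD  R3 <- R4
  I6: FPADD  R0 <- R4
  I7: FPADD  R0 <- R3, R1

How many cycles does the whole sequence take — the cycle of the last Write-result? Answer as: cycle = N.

cycle = 29

I1  is:1  ro:2  ex:3  wr:4
I2  is:2  ro:3  ex:8  wr:9
I3  is:10  ro:11  ex:12  wr:13  — WAW R1: wait I2 write@9
I4  is:11  ro:12  ex:17  wr:18
I5  is:12  ro:13  ex:16  wr:17
I6  is:18  ro:19  ex:22  wr:23  — struct: FPADD busy until I5 writes@17
I7  is:24  ro:25  ex:28  wr:29  — struct: FPADD busy until I6 writes@23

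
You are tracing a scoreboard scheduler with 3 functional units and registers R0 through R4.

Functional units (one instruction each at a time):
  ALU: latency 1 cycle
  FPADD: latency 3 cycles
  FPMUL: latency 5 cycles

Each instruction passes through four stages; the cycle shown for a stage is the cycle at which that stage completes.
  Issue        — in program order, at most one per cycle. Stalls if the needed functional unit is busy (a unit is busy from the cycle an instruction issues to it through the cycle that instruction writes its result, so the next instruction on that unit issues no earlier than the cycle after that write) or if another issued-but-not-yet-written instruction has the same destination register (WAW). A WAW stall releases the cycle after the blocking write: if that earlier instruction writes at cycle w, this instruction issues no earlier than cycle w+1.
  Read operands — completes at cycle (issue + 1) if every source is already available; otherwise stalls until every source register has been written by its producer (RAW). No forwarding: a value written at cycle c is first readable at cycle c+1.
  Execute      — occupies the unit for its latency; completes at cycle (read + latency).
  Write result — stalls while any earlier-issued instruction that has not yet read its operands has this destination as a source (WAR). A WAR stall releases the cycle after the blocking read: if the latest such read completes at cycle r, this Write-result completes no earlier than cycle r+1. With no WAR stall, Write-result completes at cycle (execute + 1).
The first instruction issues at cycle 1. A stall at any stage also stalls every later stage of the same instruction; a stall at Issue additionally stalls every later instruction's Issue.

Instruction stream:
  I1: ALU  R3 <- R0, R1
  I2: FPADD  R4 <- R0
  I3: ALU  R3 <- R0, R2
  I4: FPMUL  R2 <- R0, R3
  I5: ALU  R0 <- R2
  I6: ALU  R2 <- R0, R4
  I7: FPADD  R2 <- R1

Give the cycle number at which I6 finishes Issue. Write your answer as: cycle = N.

c1: I1 issues→ALU
c2: I1 reads | I2 issues→FPADD
c3: I1 exec-done | I2 reads
c4: I1 writes R3
c5: I3 issues→ALU
c6: I2 exec-done | I3 reads | I4 issues→FPMUL
c7: I2 writes R4 | I3 exec-done
c8: I3 writes R3
c9: I4 reads | I5 issues→ALU
c14: I4 exec-done
c15: I4 writes R2
c16: I5 reads
c17: I5 exec-done
c18: I5 writes R0
c19: I6 issues→ALU
c20: I6 reads
c21: I6 exec-done
c22: I6 writes R2
c23: I7 issues→FPADD
c24: I7 reads
c27: I7 exec-done
c28: I7 writes R2

cycle = 19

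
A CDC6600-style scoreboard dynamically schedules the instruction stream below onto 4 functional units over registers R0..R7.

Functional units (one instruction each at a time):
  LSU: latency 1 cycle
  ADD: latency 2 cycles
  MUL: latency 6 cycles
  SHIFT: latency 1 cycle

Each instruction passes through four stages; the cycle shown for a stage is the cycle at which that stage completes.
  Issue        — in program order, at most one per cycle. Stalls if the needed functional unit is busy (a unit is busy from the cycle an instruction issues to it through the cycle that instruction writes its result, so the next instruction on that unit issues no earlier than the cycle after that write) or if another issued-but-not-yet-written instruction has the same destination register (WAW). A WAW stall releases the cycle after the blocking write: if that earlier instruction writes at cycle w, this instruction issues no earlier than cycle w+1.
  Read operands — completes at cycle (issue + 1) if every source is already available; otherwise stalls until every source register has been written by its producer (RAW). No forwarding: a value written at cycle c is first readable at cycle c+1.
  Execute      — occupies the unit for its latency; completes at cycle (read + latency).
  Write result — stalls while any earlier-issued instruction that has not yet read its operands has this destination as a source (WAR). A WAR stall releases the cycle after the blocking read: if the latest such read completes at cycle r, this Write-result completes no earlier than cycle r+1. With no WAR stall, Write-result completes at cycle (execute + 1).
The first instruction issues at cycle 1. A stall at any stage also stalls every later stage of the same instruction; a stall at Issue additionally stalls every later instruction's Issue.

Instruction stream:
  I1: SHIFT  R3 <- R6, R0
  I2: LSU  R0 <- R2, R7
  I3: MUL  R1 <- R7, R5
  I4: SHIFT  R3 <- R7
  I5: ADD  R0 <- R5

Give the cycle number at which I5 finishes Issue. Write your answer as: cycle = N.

cycle = 6

c1: I1→SHIFT
c2: I1 RO; I2→LSU
c3: I1 EX; I2 RO; I3→MUL
c4: I1 WR R3; I2 EX; I3 RO
c5: I2 WR R0; I4→SHIFT
c6: I4 RO; I5→ADD
c7: I4 EX; I5 RO
c8: I4 WR R3
c9: I5 EX
c10: I3 EX; I5 WR R0
c11: I3 WR R1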